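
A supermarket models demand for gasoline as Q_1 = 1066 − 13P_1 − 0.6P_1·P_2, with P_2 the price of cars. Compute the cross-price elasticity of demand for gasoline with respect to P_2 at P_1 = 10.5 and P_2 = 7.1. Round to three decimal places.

At P_1 = 10.5 and P_2 = 7.1: Q_1 = 884.77.
∂Q_1/∂P_2 = -0.6P_1 = -0.6(10.5) = -6.3000.
ε = (∂Q_1/∂P_2)(P_2/Q_1) = -6.3000 × (7.1/884.77) ≈ -0.051.

-0.051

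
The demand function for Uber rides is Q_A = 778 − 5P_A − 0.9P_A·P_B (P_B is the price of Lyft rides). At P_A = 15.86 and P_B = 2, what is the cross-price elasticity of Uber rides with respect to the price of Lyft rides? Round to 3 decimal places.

At P_A = 15.86 and P_B = 2: Q_A = 670.152.
∂Q_A/∂P_B = -0.9P_A = -0.9(15.86) = -14.2740.
ε = (∂Q_A/∂P_B)(P_B/Q_A) = -14.2740 × (2/670.152) ≈ -0.043.

-0.043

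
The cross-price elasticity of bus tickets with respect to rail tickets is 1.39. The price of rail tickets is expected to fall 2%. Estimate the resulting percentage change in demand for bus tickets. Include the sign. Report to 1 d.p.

-2.8%

%ΔQ ≈ ε × %ΔP of rail tickets = 1.39 × (-2%) = -2.8%.
Demand for bus tickets falls by about 2.8%.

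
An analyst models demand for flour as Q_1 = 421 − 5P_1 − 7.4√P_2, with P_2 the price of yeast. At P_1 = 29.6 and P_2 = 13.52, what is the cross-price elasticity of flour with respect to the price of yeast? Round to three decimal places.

At P_1 = 29.6 and P_2 = 13.52: Q_1 = 245.791.
∂Q_1/∂P_2 = -7.4/(2√P_2) = -7.4/(2√13.52) = -1.0063.
ε = (∂Q_1/∂P_2)(P_2/Q_1) = -1.0063 × (13.52/245.791) ≈ -0.055.

-0.055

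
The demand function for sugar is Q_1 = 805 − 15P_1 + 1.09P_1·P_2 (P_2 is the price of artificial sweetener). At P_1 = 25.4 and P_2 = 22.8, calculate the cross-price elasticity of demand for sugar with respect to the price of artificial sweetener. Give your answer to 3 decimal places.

0.598

At P_1 = 25.4 and P_2 = 22.8: Q_1 = 1055.241.
∂Q_1/∂P_2 = 1.09P_1 = 1.09(25.4) = 27.6860.
ε = (∂Q_1/∂P_2)(P_2/Q_1) = 27.6860 × (22.8/1055.241) ≈ 0.598.
ε > 0: substitutes.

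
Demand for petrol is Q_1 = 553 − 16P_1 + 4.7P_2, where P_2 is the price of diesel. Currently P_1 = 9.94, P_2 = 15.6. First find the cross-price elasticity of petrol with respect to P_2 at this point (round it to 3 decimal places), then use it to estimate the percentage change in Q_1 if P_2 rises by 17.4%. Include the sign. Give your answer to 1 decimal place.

2.7%

At P_1 = 9.94, P_2 = 15.6: Q_1 = 467.28.
∂Q_1/∂P_2 = 4.7.
ε = (∂Q_1/∂P_2)(P_2/Q_1) = 4.7000 × 15.6/467.28 ≈ 0.157.
%ΔQ_1 ≈ ε × %ΔP_2 = 0.157 × (17.4%) = 2.7%.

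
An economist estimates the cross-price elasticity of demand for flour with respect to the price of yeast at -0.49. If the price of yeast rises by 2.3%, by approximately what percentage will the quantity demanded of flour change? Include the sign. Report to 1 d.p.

-1.1%

%ΔQ ≈ ε × %ΔP of yeast = -0.49 × (2.3%) = -1.1%.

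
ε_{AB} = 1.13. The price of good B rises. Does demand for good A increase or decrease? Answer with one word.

increase

ε > 0 and the price of good B rises, so the quantity of good A moves in the same direction: it increases.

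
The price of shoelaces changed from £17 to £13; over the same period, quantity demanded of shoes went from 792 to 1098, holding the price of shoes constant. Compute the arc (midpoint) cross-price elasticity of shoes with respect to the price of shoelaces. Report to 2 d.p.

-1.21

ΔQ_A = 1098 − 792 = 306; ΔP_B = 13 − 17 = -4.
Midpoints: Q̄_A = 945.0, P̄_B = 15.00.
ε = (ΔQ_A/Q̄_A)/(ΔP_B/P̄_B) = (306/945.0)/(-4/15.00) ≈ -1.21.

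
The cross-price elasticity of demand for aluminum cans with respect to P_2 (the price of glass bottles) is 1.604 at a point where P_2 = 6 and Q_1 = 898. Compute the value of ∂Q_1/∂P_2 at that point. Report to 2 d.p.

ε = (∂Q_1/∂P_2)·(P_2/Q_1) ⇒ ∂Q_1/∂P_2 = ε·Q_1/P_2 = 1.604 × 898/6 ≈ 240.07.

240.07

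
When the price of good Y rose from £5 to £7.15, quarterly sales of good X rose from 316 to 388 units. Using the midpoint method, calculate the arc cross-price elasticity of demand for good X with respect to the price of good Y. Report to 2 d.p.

ΔQ_X = 388 − 316 = 72; ΔP_Y = 7.15 − 5 = 2.15.
Midpoints: Q̄_X = 352.0, P̄_Y = 6.08.
ε = (ΔQ_X/Q̄_X)/(ΔP_Y/P̄_Y) = (72/352.0)/(2.15/6.08) ≈ 0.58.
ε > 0: good X and good Y are substitutes.

0.58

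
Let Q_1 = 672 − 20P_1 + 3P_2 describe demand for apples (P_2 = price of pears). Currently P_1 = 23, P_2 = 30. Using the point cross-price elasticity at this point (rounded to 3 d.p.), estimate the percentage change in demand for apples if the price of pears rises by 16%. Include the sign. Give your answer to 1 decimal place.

At P_1 = 23, P_2 = 30: Q_1 = 302.
∂Q_1/∂P_2 = 3.
ε = (∂Q_1/∂P_2)(P_2/Q_1) = 3.0000 × 30/302 ≈ 0.298.
%ΔQ_1 ≈ ε × %ΔP_2 = 0.298 × (16%) = 4.8%.

4.8%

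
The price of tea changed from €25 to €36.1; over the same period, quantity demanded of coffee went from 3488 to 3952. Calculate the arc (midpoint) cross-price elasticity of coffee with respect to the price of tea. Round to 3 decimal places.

0.343

ΔQ_A = 3952 − 3488 = 464; ΔP_B = 36.1 − 25 = 11.1.
Midpoints: Q̄_A = 3720.0, P̄_B = 30.55.
ε = (ΔQ_A/Q̄_A)/(ΔP_B/P̄_B) = (464/3720.0)/(11.1/30.55) ≈ 0.343.
ε > 0: coffee and tea are substitutes.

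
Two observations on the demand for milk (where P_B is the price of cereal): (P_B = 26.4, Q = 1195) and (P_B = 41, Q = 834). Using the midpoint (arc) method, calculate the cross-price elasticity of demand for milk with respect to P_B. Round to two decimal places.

-0.82

ΔQ_A = 834 − 1195 = -361; ΔP_B = 41 − 26.4 = 14.6.
Midpoints: Q̄_A = 1014.5, P̄_B = 33.70.
ε = (ΔQ_A/Q̄_A)/(ΔP_B/P̄_B) = (-361/1014.5)/(14.6/33.70) ≈ -0.82.
ε < 0: milk and cereal are complements.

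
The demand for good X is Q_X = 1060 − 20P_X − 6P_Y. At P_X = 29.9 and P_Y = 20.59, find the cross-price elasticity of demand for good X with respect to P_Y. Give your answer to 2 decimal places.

-0.37

At P_X = 29.9 and P_Y = 20.59: Q_X = 338.46.
∂Q_X/∂P_Y = -6.
ε = (∂Q_X/∂P_Y)(P_Y/Q_X) = -6 × (20.59/338.46) ≈ -0.37.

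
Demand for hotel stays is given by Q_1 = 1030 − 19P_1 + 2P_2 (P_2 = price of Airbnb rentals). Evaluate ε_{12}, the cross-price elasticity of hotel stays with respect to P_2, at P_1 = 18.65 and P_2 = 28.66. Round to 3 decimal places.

At P_1 = 18.65 and P_2 = 28.66: Q_1 = 732.97.
∂Q_1/∂P_2 = 2.
ε = (∂Q_1/∂P_2)(P_2/Q_1) = 2 × (28.66/732.97) ≈ 0.078.
Since ε > 0, hotel stays and Airbnb rentals are substitutes.

0.078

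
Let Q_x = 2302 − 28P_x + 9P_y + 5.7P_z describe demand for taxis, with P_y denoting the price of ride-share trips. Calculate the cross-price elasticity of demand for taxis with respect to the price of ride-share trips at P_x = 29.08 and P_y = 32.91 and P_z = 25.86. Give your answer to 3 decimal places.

0.153

At P_x = 29.08 and P_y = 32.91 and P_z = 25.86: Q_x = 1931.352.
∂Q_x/∂P_y = 9.
ε = (∂Q_x/∂P_y)(P_y/Q_x) = 9 × (32.91/1931.352) ≈ 0.153.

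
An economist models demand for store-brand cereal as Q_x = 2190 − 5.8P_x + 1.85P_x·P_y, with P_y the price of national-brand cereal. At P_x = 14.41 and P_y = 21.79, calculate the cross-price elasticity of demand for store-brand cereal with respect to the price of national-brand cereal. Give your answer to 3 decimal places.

At P_x = 14.41 and P_y = 21.79: Q_x = 2687.311.
∂Q_x/∂P_y = 1.85P_x = 1.85(14.41) = 26.6585.
ε = (∂Q_x/∂P_y)(P_y/Q_x) = 26.6585 × (21.79/2687.311) ≈ 0.216.

0.216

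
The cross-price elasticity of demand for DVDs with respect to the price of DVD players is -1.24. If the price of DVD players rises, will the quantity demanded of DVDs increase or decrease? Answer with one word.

decrease

ε < 0 and the price of DVD players rises, so the quantity of DVDs moves in the opposite direction: it decreases.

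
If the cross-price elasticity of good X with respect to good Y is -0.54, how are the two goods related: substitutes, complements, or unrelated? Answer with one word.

complements

ε = -0.54 < 0, so a higher price of good Y lowers demand for good X: complements.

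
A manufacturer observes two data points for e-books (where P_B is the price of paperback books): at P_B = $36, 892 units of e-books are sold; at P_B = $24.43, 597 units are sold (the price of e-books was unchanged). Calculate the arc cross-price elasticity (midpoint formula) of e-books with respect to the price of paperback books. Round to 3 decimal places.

ΔQ_A = 597 − 892 = -295; ΔP_B = 24.43 − 36 = -11.57.
Midpoints: Q̄_A = 744.5, P̄_B = 30.21.
ε = (ΔQ_A/Q̄_A)/(ΔP_B/P̄_B) = (-295/744.5)/(-11.57/30.21) ≈ 1.035.

1.035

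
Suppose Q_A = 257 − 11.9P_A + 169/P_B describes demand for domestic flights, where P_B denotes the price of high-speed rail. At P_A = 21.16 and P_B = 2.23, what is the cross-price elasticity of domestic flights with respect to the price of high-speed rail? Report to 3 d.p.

-0.936

At P_A = 21.16 and P_B = 2.23: Q_A = 80.981.
∂Q_A/∂P_B = −169/P_B² = -33.9842.
ε = (∂Q_A/∂P_B)(P_B/Q_A) = -33.9842 × (2.23/80.981) ≈ -0.936.
ε < 0: complements.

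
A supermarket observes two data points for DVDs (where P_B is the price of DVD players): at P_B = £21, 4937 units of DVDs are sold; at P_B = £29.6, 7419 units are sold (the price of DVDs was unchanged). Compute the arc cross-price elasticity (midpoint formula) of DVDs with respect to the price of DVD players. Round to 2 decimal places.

1.18

ΔQ_A = 7419 − 4937 = 2482; ΔP_B = 29.6 − 21 = 8.6.
Midpoints: Q̄_A = 6178.0, P̄_B = 25.30.
ε = (ΔQ_A/Q̄_A)/(ΔP_B/P̄_B) = (2482/6178.0)/(8.6/25.30) ≈ 1.18.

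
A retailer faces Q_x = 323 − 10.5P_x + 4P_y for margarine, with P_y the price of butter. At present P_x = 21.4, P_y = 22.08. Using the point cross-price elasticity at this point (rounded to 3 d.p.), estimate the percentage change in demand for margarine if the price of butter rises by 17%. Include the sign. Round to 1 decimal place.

8.0%

At P_x = 21.4, P_y = 22.08: Q_x = 186.62.
∂Q_x/∂P_y = 4.
ε = (∂Q_x/∂P_y)(P_y/Q_x) = 4.0000 × 22.08/186.62 ≈ 0.473.
%ΔQ_x ≈ ε × %ΔP_y = 0.473 × (17%) = 8.0%.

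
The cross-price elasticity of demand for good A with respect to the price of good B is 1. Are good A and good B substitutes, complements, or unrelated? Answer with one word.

substitutes

ε = 1 > 0, so a higher price of good B raises demand for good A: substitutes.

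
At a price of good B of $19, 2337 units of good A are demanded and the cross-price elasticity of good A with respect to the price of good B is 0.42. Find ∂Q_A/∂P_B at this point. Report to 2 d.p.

ε = (∂Q_A/∂P_B)·(P_B/Q_A) ⇒ ∂Q_A/∂P_B = ε·Q_A/P_B = 0.42 × 2337/19 ≈ 51.66.

51.66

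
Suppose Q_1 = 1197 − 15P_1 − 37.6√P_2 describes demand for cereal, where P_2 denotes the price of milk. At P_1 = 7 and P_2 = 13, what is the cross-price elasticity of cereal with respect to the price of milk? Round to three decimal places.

-0.071

At P_1 = 7 and P_2 = 13: Q_1 = 956.431.
∂Q_1/∂P_2 = -37.6/(2√P_2) = -37.6/(2√13) = -5.2142.
ε = (∂Q_1/∂P_2)(P_2/Q_1) = -5.2142 × (13/956.431) ≈ -0.071.
ε < 0: complements.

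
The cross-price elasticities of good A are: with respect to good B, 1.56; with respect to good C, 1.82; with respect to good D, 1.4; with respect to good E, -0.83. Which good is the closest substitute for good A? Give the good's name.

Substitutes have ε > 0. Among the positive values, 1.82 (good C) is largest.

good C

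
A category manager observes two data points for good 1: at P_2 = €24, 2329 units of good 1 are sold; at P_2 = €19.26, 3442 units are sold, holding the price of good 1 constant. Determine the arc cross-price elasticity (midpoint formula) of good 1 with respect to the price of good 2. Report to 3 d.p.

ΔQ_1 = 3442 − 2329 = 1113; ΔP_2 = 19.26 − 24 = -4.74.
Midpoints: Q̄_1 = 2885.5, P̄_2 = 21.63.
ε = (ΔQ_1/Q̄_1)/(ΔP_2/P̄_2) = (1113/2885.5)/(-4.74/21.63) ≈ -1.760.
ε < 0: good 1 and good 2 are complements.

-1.760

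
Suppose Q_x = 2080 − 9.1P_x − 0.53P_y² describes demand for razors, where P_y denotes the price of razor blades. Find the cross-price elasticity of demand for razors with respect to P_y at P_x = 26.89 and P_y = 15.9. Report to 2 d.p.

-0.16

At P_x = 26.89 and P_y = 15.9: Q_x = 1701.312.
∂Q_x/∂P_y = -1.06P_y = -1.06(15.9) = -16.8540.
ε = (∂Q_x/∂P_y)(P_y/Q_x) = -16.8540 × (15.9/1701.312) ≈ -0.16.
ε < 0: complements.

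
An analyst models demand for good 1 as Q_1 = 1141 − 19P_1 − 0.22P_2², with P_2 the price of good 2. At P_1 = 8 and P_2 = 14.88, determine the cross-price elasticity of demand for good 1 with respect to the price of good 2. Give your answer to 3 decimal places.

At P_1 = 8 and P_2 = 14.88: Q_1 = 940.289.
∂Q_1/∂P_2 = -0.44P_2 = -0.44(14.88) = -6.5472.
ε = (∂Q_1/∂P_2)(P_2/Q_1) = -6.5472 × (14.88/940.289) ≈ -0.104.

-0.104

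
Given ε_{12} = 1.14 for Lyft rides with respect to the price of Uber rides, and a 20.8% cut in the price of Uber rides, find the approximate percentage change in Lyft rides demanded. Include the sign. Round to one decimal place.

%ΔQ ≈ ε × %ΔP of Uber rides = 1.14 × (-20.8%) = -23.7%.
Demand for Lyft rides falls by about 23.7%.

-23.7%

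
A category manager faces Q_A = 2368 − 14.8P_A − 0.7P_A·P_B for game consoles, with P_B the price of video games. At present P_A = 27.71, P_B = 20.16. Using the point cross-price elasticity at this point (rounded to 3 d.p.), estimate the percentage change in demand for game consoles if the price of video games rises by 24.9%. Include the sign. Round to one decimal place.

-6.2%

At P_A = 27.71, P_B = 20.16: Q_A = 1566.848.
∂Q_A/∂P_B = -0.7P_A = -19.3970.
ε = (∂Q_A/∂P_B)(P_B/Q_A) = -19.3970 × 20.16/1566.848 ≈ -0.250.
%ΔQ_A ≈ ε × %ΔP_B = -0.250 × (24.9%) = -6.2%.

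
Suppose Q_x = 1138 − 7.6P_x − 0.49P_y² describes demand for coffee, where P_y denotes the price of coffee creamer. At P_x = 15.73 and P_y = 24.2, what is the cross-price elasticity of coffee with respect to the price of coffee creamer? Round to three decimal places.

-0.785

At P_x = 15.73 and P_y = 24.2: Q_x = 731.488.
∂Q_x/∂P_y = -0.98P_y = -0.98(24.2) = -23.7160.
ε = (∂Q_x/∂P_y)(P_y/Q_x) = -23.7160 × (24.2/731.488) ≈ -0.785.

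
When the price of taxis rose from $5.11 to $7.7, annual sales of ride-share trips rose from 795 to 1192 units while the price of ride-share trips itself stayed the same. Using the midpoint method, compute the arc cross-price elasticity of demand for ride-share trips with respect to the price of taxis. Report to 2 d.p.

0.99

ΔQ_A = 1192 − 795 = 397; ΔP_B = 7.7 − 5.11 = 2.59.
Midpoints: Q̄_A = 993.5, P̄_B = 6.41.
ε = (ΔQ_A/Q̄_A)/(ΔP_B/P̄_B) = (397/993.5)/(2.59/6.41) ≈ 0.99.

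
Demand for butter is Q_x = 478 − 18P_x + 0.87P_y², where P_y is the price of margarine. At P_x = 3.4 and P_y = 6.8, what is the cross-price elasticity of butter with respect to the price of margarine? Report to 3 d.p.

At P_x = 3.4 and P_y = 6.8: Q_x = 457.029.
∂Q_x/∂P_y = 1.74P_y = 1.74(6.8) = 11.8320.
ε = (∂Q_x/∂P_y)(P_y/Q_x) = 11.8320 × (6.8/457.029) ≈ 0.176.
ε > 0: substitutes.

0.176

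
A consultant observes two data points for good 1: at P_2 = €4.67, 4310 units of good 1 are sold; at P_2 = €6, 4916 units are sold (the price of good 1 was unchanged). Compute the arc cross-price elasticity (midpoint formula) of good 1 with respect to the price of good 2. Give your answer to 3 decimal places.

ΔQ_1 = 4916 − 4310 = 606; ΔP_2 = 6 − 4.67 = 1.33.
Midpoints: Q̄_1 = 4613.0, P̄_2 = 5.33.
ε = (ΔQ_1/Q̄_1)/(ΔP_2/P̄_2) = (606/4613.0)/(1.33/5.33) ≈ 0.527.
ε > 0: good 1 and good 2 are substitutes.

0.527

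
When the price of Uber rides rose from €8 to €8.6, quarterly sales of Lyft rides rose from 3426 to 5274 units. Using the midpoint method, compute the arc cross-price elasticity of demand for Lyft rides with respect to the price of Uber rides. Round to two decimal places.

5.88

ΔQ_A = 5274 − 3426 = 1848; ΔP_B = 8.6 − 8 = 0.6.
Midpoints: Q̄_A = 4350.0, P̄_B = 8.30.
ε = (ΔQ_A/Q̄_A)/(ΔP_B/P̄_B) = (1848/4350.0)/(0.6/8.30) ≈ 5.88.
ε > 0: Lyft rides and Uber rides are substitutes.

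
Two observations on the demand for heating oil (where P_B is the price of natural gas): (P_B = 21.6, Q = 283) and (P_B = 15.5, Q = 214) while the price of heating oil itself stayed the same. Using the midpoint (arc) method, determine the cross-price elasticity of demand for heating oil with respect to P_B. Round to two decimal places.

ΔQ_A = 214 − 283 = -69; ΔP_B = 15.5 − 21.6 = -6.1.
Midpoints: Q̄_A = 248.5, P̄_B = 18.55.
ε = (ΔQ_A/Q̄_A)/(ΔP_B/P̄_B) = (-69/248.5)/(-6.1/18.55) ≈ 0.84.

0.84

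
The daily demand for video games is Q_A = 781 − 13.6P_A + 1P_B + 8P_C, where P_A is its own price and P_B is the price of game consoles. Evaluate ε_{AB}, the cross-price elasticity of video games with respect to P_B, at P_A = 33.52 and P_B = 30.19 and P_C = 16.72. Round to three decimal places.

0.062

At P_A = 33.52 and P_B = 30.19 and P_C = 16.72: Q_A = 489.078.
∂Q_A/∂P_B = 1.
ε = (∂Q_A/∂P_B)(P_B/Q_A) = 1 × (30.19/489.078) ≈ 0.062.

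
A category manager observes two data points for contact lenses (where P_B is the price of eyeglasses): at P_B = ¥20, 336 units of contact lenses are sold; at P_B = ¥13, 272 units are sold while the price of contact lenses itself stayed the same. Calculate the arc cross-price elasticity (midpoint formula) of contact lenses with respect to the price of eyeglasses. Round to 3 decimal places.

0.496

ΔQ_A = 272 − 336 = -64; ΔP_B = 13 − 20 = -7.
Midpoints: Q̄_A = 304.0, P̄_B = 16.50.
ε = (ΔQ_A/Q̄_A)/(ΔP_B/P̄_B) = (-64/304.0)/(-7/16.50) ≈ 0.496.
ε > 0: contact lenses and eyeglasses are substitutes.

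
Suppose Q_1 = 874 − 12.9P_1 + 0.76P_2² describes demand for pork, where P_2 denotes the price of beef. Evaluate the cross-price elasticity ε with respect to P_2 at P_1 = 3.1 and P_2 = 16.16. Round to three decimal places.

At P_1 = 3.1 and P_2 = 16.16: Q_1 = 1032.481.
∂Q_1/∂P_2 = 1.52P_2 = 1.52(16.16) = 24.5632.
ε = (∂Q_1/∂P_2)(P_2/Q_1) = 24.5632 × (16.16/1032.481) ≈ 0.384.
ε > 0: substitutes.

0.384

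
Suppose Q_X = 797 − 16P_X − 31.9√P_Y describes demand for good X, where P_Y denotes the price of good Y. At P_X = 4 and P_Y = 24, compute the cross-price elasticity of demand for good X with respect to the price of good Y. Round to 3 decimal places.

At P_X = 4 and P_Y = 24: Q_X = 576.723.
∂Q_X/∂P_Y = -31.9/(2√P_Y) = -31.9/(2√24) = -3.2558.
ε = (∂Q_X/∂P_Y)(P_Y/Q_X) = -3.2558 × (24/576.723) ≈ -0.135.
ε < 0: complements.

-0.135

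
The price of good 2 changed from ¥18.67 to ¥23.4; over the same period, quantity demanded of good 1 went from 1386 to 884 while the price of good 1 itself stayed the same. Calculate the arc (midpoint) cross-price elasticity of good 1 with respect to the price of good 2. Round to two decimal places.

ΔQ_1 = 884 − 1386 = -502; ΔP_2 = 23.4 − 18.67 = 4.73.
Midpoints: Q̄_1 = 1135.0, P̄_2 = 21.04.
ε = (ΔQ_1/Q̄_1)/(ΔP_2/P̄_2) = (-502/1135.0)/(4.73/21.04) ≈ -1.97.

-1.97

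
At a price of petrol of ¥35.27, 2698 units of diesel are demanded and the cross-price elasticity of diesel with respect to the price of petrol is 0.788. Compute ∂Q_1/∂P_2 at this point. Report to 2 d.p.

ε = (∂Q_1/∂P_2)·(P_2/Q_1) ⇒ ∂Q_1/∂P_2 = ε·Q_1/P_2 = 0.788 × 2698/35.27 ≈ 60.28.

60.28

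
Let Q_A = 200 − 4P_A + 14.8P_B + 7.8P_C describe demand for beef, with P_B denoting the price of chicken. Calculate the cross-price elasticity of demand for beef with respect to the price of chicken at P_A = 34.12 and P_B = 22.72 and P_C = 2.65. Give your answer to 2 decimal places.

0.80

At P_A = 34.12 and P_B = 22.72 and P_C = 2.65: Q_A = 420.446.
∂Q_A/∂P_B = 14.8.
ε = (∂Q_A/∂P_B)(P_B/Q_A) = 14.8 × (22.72/420.446) ≈ 0.80.
Since ε > 0, beef and chicken are substitutes.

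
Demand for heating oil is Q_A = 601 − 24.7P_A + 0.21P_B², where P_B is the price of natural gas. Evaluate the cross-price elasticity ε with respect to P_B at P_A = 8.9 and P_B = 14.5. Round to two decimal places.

0.21

At P_A = 8.9 and P_B = 14.5: Q_A = 425.322.
∂Q_A/∂P_B = 0.42P_B = 0.42(14.5) = 6.0900.
ε = (∂Q_A/∂P_B)(P_B/Q_A) = 6.0900 × (14.5/425.322) ≈ 0.21.
ε > 0: substitutes.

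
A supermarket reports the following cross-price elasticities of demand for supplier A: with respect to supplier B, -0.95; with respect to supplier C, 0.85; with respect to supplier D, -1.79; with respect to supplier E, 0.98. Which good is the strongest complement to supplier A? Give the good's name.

supplier D

Complements have ε < 0. The most negative value is -1.79 (supplier D).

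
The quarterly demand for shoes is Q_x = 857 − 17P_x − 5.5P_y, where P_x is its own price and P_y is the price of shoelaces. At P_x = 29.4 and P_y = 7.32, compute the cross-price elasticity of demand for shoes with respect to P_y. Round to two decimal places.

-0.13

At P_x = 29.4 and P_y = 7.32: Q_x = 316.94.
∂Q_x/∂P_y = -5.5.
ε = (∂Q_x/∂P_y)(P_y/Q_x) = -5.5 × (7.32/316.94) ≈ -0.13.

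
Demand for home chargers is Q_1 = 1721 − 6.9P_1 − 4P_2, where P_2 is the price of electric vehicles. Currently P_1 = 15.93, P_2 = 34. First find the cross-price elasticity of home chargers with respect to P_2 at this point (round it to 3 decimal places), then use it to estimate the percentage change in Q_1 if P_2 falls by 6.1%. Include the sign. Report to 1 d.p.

0.6%

At P_1 = 15.93, P_2 = 34: Q_1 = 1475.083.
∂Q_1/∂P_2 = -4.
ε = (∂Q_1/∂P_2)(P_2/Q_1) = -4.0000 × 34/1475.083 ≈ -0.092.
%ΔQ_1 ≈ ε × %ΔP_2 = -0.092 × (-6.1%) = 0.6%.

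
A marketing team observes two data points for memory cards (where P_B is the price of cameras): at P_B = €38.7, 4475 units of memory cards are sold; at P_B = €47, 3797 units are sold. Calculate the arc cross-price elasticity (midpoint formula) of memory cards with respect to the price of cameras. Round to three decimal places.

ΔQ_A = 3797 − 4475 = -678; ΔP_B = 47 − 38.7 = 8.3.
Midpoints: Q̄_A = 4136.0, P̄_B = 42.85.
ε = (ΔQ_A/Q̄_A)/(ΔP_B/P̄_B) = (-678/4136.0)/(8.3/42.85) ≈ -0.846.

-0.846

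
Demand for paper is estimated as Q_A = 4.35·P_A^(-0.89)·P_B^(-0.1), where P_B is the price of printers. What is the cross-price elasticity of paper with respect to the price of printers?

-0.10

In a log-linear (constant-elasticity) demand function, the coefficient on the exponent of P_B is the cross-price elasticity.
ε = -0.10. Negative, so paper and printers are complements.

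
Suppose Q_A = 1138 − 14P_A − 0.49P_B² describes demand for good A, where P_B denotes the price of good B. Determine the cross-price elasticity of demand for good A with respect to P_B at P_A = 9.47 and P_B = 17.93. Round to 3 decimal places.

-0.372

At P_A = 9.47 and P_B = 17.93: Q_A = 847.892.
∂Q_A/∂P_B = -0.98P_B = -0.98(17.93) = -17.5714.
ε = (∂Q_A/∂P_B)(P_B/Q_A) = -17.5714 × (17.93/847.892) ≈ -0.372.
ε < 0: complements.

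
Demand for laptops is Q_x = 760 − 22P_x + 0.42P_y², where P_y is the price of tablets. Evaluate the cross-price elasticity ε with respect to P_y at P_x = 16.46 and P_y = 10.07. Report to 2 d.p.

0.19

At P_x = 16.46 and P_y = 10.07: Q_x = 440.470.
∂Q_x/∂P_y = 0.84P_y = 0.84(10.07) = 8.4588.
ε = (∂Q_x/∂P_y)(P_y/Q_x) = 8.4588 × (10.07/440.470) ≈ 0.19.
ε > 0: substitutes.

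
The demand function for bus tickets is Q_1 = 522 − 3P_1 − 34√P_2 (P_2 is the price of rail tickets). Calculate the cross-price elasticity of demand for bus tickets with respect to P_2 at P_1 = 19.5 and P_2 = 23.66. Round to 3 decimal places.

-0.277

At P_1 = 19.5 and P_2 = 23.66: Q_1 = 298.119.
∂Q_1/∂P_2 = -34/(2√P_2) = -34/(2√23.66) = -3.4950.
ε = (∂Q_1/∂P_2)(P_2/Q_1) = -3.4950 × (23.66/298.119) ≈ -0.277.
ε < 0: complements.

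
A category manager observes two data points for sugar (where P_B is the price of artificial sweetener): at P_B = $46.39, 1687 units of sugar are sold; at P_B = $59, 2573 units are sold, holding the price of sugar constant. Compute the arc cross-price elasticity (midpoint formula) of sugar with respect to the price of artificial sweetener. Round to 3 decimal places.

1.738

ΔQ_A = 2573 − 1687 = 886; ΔP_B = 59 − 46.39 = 12.61.
Midpoints: Q̄_A = 2130.0, P̄_B = 52.70.
ε = (ΔQ_A/Q̄_A)/(ΔP_B/P̄_B) = (886/2130.0)/(12.61/52.70) ≈ 1.738.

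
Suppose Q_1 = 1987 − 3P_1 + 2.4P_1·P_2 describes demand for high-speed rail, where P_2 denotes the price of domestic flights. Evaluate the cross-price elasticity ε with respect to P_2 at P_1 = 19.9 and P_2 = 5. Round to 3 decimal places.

At P_1 = 19.9 and P_2 = 5: Q_1 = 2166.1.
∂Q_1/∂P_2 = 2.4P_1 = 2.4(19.9) = 47.7600.
ε = (∂Q_1/∂P_2)(P_2/Q_1) = 47.7600 × (5/2166.1) ≈ 0.110.

0.110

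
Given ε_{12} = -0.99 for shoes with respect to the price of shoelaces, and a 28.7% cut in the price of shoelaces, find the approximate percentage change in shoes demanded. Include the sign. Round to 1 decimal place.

%ΔQ ≈ ε × %ΔP of shoelaces = -0.99 × (-28.7%) = 28.4%.
Demand for shoes rises by about 28.4%.

28.4%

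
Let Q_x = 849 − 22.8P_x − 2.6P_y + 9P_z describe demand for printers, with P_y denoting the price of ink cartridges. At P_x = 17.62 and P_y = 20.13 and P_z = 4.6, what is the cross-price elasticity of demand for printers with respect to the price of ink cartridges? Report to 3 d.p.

At P_x = 17.62 and P_y = 20.13 and P_z = 4.6: Q_x = 436.326.
∂Q_x/∂P_y = -2.6.
ε = (∂Q_x/∂P_y)(P_y/Q_x) = -2.6 × (20.13/436.326) ≈ -0.120.
Since ε < 0, printers and ink cartridges are complements.

-0.120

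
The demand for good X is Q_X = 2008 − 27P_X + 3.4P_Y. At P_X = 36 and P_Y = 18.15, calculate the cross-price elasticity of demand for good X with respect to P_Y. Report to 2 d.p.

0.06

At P_X = 36 and P_Y = 18.15: Q_X = 1097.71.
∂Q_X/∂P_Y = 3.4.
ε = (∂Q_X/∂P_Y)(P_Y/Q_X) = 3.4 × (18.15/1097.71) ≈ 0.06.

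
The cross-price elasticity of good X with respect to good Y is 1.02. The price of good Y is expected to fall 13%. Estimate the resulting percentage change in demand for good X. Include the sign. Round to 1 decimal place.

-13.3%

%ΔQ ≈ ε × %ΔP of good Y = 1.02 × (-13%) = -13.3%.
Demand for good X falls by about 13.3%.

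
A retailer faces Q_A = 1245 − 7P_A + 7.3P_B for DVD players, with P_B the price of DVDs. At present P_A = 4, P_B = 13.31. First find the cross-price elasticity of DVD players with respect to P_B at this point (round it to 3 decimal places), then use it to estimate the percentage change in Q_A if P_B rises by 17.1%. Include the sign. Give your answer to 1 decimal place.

1.3%

At P_A = 4, P_B = 13.31: Q_A = 1314.163.
∂Q_A/∂P_B = 7.3.
ε = (∂Q_A/∂P_B)(P_B/Q_A) = 7.3000 × 13.31/1314.163 ≈ 0.074.
%ΔQ_A ≈ ε × %ΔP_B = 0.074 × (17.1%) = 1.3%.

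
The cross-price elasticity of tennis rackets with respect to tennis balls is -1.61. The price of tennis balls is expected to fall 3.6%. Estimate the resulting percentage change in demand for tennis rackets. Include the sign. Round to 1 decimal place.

5.8%

%ΔQ ≈ ε × %ΔP of tennis balls = -1.61 × (-3.6%) = 5.8%.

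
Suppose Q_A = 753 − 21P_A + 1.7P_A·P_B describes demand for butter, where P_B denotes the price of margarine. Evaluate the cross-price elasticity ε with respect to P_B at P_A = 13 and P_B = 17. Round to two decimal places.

0.44

At P_A = 13 and P_B = 17: Q_A = 855.7.
∂Q_A/∂P_B = 1.7P_A = 1.7(13) = 22.1000.
ε = (∂Q_A/∂P_B)(P_B/Q_A) = 22.1000 × (17/855.7) ≈ 0.44.
ε > 0: substitutes.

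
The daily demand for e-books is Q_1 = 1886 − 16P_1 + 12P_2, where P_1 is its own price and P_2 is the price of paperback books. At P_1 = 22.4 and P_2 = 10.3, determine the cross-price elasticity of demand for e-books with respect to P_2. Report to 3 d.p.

0.075

At P_1 = 22.4 and P_2 = 10.3: Q_1 = 1651.2.
∂Q_1/∂P_2 = 12.
ε = (∂Q_1/∂P_2)(P_2/Q_1) = 12 × (10.3/1651.2) ≈ 0.075.
Since ε > 0, e-books and paperback books are substitutes.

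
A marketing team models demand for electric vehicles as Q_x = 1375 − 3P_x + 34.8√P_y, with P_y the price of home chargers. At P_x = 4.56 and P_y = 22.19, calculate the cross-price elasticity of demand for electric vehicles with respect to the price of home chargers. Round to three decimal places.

At P_x = 4.56 and P_y = 22.19: Q_x = 1525.250.
∂Q_x/∂P_y = 34.8/(2√P_y) = 34.8/(2√22.19) = 3.6938.
ε = (∂Q_x/∂P_y)(P_y/Q_x) = 3.6938 × (22.19/1525.250) ≈ 0.054.

0.054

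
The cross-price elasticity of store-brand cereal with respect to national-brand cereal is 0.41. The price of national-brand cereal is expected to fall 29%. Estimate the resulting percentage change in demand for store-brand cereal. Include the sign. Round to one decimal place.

-11.9%

%ΔQ ≈ ε × %ΔP of national-brand cereal = 0.41 × (-29%) = -11.9%.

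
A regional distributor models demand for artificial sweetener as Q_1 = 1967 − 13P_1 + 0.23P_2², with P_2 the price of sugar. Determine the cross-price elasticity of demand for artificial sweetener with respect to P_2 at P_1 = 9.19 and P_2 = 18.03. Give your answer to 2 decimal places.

At P_1 = 9.19 and P_2 = 18.03: Q_1 = 1922.299.
∂Q_1/∂P_2 = 0.46P_2 = 0.46(18.03) = 8.2938.
ε = (∂Q_1/∂P_2)(P_2/Q_1) = 8.2938 × (18.03/1922.299) ≈ 0.08.

0.08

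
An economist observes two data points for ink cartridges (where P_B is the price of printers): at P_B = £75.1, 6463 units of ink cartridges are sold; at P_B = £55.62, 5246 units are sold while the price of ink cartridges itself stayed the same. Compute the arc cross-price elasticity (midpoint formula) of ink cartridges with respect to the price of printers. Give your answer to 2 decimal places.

ΔQ_A = 5246 − 6463 = -1217; ΔP_B = 55.62 − 75.1 = -19.48.
Midpoints: Q̄_A = 5854.5, P̄_B = 65.36.
ε = (ΔQ_A/Q̄_A)/(ΔP_B/P̄_B) = (-1217/5854.5)/(-19.48/65.36) ≈ 0.70.
ε > 0: ink cartridges and printers are substitutes.

0.70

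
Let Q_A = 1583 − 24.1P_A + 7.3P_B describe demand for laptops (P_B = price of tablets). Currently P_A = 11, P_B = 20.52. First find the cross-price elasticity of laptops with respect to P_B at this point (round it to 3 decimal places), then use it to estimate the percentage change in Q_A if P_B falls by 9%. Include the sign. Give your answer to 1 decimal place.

At P_A = 11, P_B = 20.52: Q_A = 1467.696.
∂Q_A/∂P_B = 7.3.
ε = (∂Q_A/∂P_B)(P_B/Q_A) = 7.3000 × 20.52/1467.696 ≈ 0.102.
%ΔQ_A ≈ ε × %ΔP_B = 0.102 × (-9%) = -0.9%.

-0.9%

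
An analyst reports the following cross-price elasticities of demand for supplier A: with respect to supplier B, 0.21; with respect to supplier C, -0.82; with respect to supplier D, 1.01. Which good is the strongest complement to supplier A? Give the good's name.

supplier C

Complements have ε < 0. The most negative value is -0.82 (supplier C).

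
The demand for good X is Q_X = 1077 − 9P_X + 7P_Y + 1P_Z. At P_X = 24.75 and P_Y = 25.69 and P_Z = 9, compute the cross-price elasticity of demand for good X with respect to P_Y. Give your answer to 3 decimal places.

At P_X = 24.75 and P_Y = 25.69 and P_Z = 9: Q_X = 1043.08.
∂Q_X/∂P_Y = 7.
ε = (∂Q_X/∂P_Y)(P_Y/Q_X) = 7 × (25.69/1043.08) ≈ 0.172.
Since ε > 0, good X and good Y are substitutes.

0.172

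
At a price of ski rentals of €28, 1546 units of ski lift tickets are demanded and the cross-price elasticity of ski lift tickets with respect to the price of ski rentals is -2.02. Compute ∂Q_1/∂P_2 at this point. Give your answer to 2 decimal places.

-111.53

ε = (∂Q_1/∂P_2)·(P_2/Q_1) ⇒ ∂Q_1/∂P_2 = ε·Q_1/P_2 = -2.02 × 1546/28 ≈ -111.53.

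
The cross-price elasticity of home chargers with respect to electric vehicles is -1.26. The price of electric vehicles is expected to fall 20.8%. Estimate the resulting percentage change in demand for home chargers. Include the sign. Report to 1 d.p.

26.2%

%ΔQ ≈ ε × %ΔP of electric vehicles = -1.26 × (-20.8%) = 26.2%.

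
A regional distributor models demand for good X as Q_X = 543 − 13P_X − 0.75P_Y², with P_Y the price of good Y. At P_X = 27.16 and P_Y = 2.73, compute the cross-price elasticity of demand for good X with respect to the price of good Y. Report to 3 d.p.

At P_X = 27.16 and P_Y = 2.73: Q_X = 184.330.
∂Q_X/∂P_Y = -1.5P_Y = -1.5(2.73) = -4.0950.
ε = (∂Q_X/∂P_Y)(P_Y/Q_X) = -4.0950 × (2.73/184.330) ≈ -0.061.

-0.061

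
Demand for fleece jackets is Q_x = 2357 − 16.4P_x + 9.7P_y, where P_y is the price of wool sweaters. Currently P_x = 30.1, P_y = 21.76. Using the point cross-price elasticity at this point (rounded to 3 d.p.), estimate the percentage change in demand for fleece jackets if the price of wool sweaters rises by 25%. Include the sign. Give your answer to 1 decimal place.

At P_x = 30.1, P_y = 21.76: Q_x = 2074.432.
∂Q_x/∂P_y = 9.7.
ε = (∂Q_x/∂P_y)(P_y/Q_x) = 9.7000 × 21.76/2074.432 ≈ 0.102.
%ΔQ_x ≈ ε × %ΔP_y = 0.102 × (25%) = 2.6%.

2.6%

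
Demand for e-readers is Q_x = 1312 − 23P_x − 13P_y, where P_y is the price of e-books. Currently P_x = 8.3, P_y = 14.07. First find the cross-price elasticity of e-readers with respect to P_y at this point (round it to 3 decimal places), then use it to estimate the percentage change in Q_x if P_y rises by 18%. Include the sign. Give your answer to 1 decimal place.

-3.5%

At P_x = 8.3, P_y = 14.07: Q_x = 938.19.
∂Q_x/∂P_y = -13.
ε = (∂Q_x/∂P_y)(P_y/Q_x) = -13.0000 × 14.07/938.19 ≈ -0.195.
%ΔQ_x ≈ ε × %ΔP_y = -0.195 × (18%) = -3.5%.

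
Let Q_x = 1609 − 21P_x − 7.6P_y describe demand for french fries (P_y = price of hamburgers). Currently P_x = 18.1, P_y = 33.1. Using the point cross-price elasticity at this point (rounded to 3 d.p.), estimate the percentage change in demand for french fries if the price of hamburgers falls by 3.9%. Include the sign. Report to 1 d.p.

1.0%

At P_x = 18.1, P_y = 33.1: Q_x = 977.34.
∂Q_x/∂P_y = -7.6.
ε = (∂Q_x/∂P_y)(P_y/Q_x) = -7.6000 × 33.1/977.34 ≈ -0.257.
%ΔQ_x ≈ ε × %ΔP_y = -0.257 × (-3.9%) = 1.0%.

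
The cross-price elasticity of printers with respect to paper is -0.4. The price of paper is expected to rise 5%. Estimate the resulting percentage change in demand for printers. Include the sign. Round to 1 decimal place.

%ΔQ ≈ ε × %ΔP of paper = -0.4 × (5%) = -2.0%.
Demand for printers falls by about 2.0%.

-2.0%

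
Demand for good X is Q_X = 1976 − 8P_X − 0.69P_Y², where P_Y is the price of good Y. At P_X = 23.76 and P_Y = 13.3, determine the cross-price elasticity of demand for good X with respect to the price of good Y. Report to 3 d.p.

-0.147

At P_X = 23.76 and P_Y = 13.3: Q_X = 1663.866.
∂Q_X/∂P_Y = -1.38P_Y = -1.38(13.3) = -18.3540.
ε = (∂Q_X/∂P_Y)(P_Y/Q_X) = -18.3540 × (13.3/1663.866) ≈ -0.147.
ε < 0: complements.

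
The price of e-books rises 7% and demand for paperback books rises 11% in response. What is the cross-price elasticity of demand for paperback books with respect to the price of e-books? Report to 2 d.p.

1.57

ε = (%ΔQ of paperback books) / (%ΔP of e-books) = (11%) / (7%) ≈ 1.57.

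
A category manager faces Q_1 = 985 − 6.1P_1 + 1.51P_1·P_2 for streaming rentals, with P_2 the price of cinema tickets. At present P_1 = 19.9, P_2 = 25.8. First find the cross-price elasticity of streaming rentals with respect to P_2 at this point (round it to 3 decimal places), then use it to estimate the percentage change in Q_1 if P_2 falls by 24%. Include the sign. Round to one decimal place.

-11.4%

At P_1 = 19.9, P_2 = 25.8: Q_1 = 1638.874.
∂Q_1/∂P_2 = 1.51P_1 = 30.0490.
ε = (∂Q_1/∂P_2)(P_2/Q_1) = 30.0490 × 25.8/1638.874 ≈ 0.473.
%ΔQ_1 ≈ ε × %ΔP_2 = 0.473 × (-24%) = -11.4%.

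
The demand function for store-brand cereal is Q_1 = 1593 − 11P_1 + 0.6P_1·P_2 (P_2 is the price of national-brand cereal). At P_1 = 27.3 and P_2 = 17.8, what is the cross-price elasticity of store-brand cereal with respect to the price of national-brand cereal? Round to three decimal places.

At P_1 = 27.3 and P_2 = 17.8: Q_1 = 1584.264.
∂Q_1/∂P_2 = 0.6P_1 = 0.6(27.3) = 16.3800.
ε = (∂Q_1/∂P_2)(P_2/Q_1) = 16.3800 × (17.8/1584.264) ≈ 0.184.

0.184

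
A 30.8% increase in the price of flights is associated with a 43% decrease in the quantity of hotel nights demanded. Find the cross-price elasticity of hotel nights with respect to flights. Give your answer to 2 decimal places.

-1.40

ε = (%ΔQ of hotel nights) / (%ΔP of flights) = (-43%) / (30.8%) ≈ -1.40.
Negative cross-price elasticity: complements.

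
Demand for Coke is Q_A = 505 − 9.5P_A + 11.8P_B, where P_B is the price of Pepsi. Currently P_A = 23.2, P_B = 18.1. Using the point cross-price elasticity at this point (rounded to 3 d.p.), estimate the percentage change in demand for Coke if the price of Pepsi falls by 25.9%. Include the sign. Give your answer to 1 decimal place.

-11.1%

At P_A = 23.2, P_B = 18.1: Q_A = 498.18.
∂Q_A/∂P_B = 11.8.
ε = (∂Q_A/∂P_B)(P_B/Q_A) = 11.8000 × 18.1/498.18 ≈ 0.429.
%ΔQ_A ≈ ε × %ΔP_B = 0.429 × (-25.9%) = -11.1%.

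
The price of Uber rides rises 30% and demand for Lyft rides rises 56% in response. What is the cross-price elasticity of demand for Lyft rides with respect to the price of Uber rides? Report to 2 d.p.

ε = (%ΔQ of Lyft rides) / (%ΔP of Uber rides) = (56%) / (30%) ≈ 1.87.
Positive cross-price elasticity: substitutes.

1.87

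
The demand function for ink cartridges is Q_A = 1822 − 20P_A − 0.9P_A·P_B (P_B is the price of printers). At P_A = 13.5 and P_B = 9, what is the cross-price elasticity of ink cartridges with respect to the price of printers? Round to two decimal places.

-0.08

At P_A = 13.5 and P_B = 9: Q_A = 1442.65.
∂Q_A/∂P_B = -0.9P_A = -0.9(13.5) = -12.1500.
ε = (∂Q_A/∂P_B)(P_B/Q_A) = -12.1500 × (9/1442.65) ≈ -0.08.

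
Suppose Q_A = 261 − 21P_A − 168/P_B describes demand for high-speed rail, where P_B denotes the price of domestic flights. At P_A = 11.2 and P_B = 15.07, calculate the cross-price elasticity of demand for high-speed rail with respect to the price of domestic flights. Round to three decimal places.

0.761

At P_A = 11.2 and P_B = 15.07: Q_A = 14.652.
∂Q_A/∂P_B = 168/P_B² = 0.7397.
ε = (∂Q_A/∂P_B)(P_B/Q_A) = 0.7397 × (15.07/14.652) ≈ 0.761.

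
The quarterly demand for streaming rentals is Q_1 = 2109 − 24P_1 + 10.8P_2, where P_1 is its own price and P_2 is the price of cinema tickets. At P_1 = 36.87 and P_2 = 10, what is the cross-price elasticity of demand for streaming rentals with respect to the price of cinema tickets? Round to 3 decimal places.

0.081

At P_1 = 36.87 and P_2 = 10: Q_1 = 1332.12.
∂Q_1/∂P_2 = 10.8.
ε = (∂Q_1/∂P_2)(P_2/Q_1) = 10.8 × (10/1332.12) ≈ 0.081.
Since ε > 0, streaming rentals and cinema tickets are substitutes.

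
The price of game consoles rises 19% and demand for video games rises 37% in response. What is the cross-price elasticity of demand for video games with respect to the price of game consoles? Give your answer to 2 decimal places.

1.95

ε = (%ΔQ of video games) / (%ΔP of game consoles) = (37%) / (19%) ≈ 1.95.
Positive cross-price elasticity: substitutes.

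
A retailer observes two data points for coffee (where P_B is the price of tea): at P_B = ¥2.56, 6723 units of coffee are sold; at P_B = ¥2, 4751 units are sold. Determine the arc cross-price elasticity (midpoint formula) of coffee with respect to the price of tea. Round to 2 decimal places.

1.40

ΔQ_A = 4751 − 6723 = -1972; ΔP_B = 2 − 2.56 = -0.56.
Midpoints: Q̄_A = 5737.0, P̄_B = 2.28.
ε = (ΔQ_A/Q̄_A)/(ΔP_B/P̄_B) = (-1972/5737.0)/(-0.56/2.28) ≈ 1.40.
ε > 0: coffee and tea are substitutes.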